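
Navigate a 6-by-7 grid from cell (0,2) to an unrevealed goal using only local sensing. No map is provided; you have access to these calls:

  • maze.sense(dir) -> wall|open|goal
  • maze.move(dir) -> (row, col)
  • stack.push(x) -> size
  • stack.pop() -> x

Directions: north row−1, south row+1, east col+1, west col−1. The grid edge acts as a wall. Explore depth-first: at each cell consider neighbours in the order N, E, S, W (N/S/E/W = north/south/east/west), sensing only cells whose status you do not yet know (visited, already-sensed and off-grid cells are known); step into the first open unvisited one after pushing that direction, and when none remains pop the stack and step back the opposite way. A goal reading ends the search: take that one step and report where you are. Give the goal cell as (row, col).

-> maze.sense(dir='east')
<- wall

-> maze.sense(dir='south')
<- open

-> stack.push(x='south')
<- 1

-> maze.move(dir='south')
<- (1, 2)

-> maze.sense(dir='east')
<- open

-> stack.push(x='east')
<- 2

-> maze.move(dir='east')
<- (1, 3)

-> maze.sense(dir='east')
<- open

-> stack.push(x='east')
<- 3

-> maze.move(dir='east')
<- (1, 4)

-> maze.sense(dir='north')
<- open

-> stack.push(x='north')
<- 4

-> maze.move(dir='north')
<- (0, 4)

-> maze.sense(dir='east')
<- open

-> stack.push(x='east')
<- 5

-> maze.move(dir='east')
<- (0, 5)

-> maze.sense(dir='east')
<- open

-> stack.push(x='east')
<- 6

-> maze.move(dir='east')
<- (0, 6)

-> maze.sense(dir='south')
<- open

-> stack.push(x='south')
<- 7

-> maze.move(dir='south')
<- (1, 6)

-> maze.sense(dir='south')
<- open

-> stack.push(x='south')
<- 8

-> maze.move(dir='south')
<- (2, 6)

-> maze.sense(dir='south')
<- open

-> stack.push(x='south')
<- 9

-> maze.move(dir='south')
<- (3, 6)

-> maze.sense(dir='south')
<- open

-> stack.push(x='south')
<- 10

-> maze.move(dir='south')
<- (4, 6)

-> maze.sense(dir='south')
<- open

-> stack.push(x='south')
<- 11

-> maze.move(dir='south')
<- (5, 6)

-> maze.sense(dir='west')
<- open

-> stack.push(x='west')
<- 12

-> maze.move(dir='west')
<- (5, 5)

-> maze.sense(dir='north')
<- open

-> stack.push(x='north')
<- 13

-> maze.move(dir='north')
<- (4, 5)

-> maze.sense(dir='north')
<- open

-> stack.push(x='north')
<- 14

-> maze.move(dir='north')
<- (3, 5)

-> maze.sense(dir='north')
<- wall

-> maze.sense(dir='west')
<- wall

-> stack.pop()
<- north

-> maze.move(dir='south')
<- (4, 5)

-> maze.sense(dir='west')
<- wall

-> stack.pop()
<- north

-> maze.move(dir='south')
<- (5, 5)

-> maze.sense(dir='west')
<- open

-> stack.push(x='west')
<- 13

-> maze.move(dir='west')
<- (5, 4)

-> maze.sense(dir='west')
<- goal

-> maze.move(dir='west')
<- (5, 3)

Answer: (5, 3)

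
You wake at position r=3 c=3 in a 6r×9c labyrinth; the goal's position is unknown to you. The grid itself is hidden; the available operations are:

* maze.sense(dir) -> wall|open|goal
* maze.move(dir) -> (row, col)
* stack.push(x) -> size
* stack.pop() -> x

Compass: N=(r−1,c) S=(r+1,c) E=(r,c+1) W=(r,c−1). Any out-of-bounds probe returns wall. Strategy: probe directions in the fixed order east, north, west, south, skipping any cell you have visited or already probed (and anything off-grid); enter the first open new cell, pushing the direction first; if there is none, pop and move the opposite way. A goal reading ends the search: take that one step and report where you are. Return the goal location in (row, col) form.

→ maze.sense(east)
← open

→ stack.push(east)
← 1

→ maze.move(east)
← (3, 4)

→ maze.sense(east)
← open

→ stack.push(east)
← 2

→ maze.move(east)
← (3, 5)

→ maze.sense(east)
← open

→ stack.push(east)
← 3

→ maze.move(east)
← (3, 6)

→ maze.sense(east)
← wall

→ maze.sense(north)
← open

→ stack.push(north)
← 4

→ maze.move(north)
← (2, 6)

→ maze.sense(east)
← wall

→ maze.sense(north)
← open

→ stack.push(north)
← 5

→ maze.move(north)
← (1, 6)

→ maze.sense(east)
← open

→ stack.push(east)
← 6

→ maze.move(east)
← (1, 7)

→ maze.sense(east)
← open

→ stack.push(east)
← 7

→ maze.move(east)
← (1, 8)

→ maze.sense(north)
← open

→ stack.push(north)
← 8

→ maze.move(north)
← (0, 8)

→ maze.sense(west)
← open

→ stack.push(west)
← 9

→ maze.move(west)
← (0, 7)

→ maze.sense(west)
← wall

→ stack.pop()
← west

→ maze.move(east)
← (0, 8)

→ stack.pop()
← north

→ maze.move(south)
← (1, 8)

→ maze.sense(south)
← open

→ stack.push(south)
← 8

→ maze.move(south)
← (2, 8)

→ maze.sense(south)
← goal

→ maze.move(south)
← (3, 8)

Answer: (3, 8)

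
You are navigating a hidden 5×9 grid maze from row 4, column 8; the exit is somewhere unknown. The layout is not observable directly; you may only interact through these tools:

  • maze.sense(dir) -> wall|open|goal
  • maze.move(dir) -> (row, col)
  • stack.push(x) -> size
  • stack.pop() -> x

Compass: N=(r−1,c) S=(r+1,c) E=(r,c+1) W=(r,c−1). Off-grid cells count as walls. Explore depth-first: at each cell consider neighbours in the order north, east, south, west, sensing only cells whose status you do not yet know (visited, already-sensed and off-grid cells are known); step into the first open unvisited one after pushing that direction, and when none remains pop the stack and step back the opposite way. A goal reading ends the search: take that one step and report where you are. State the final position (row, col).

! 1. sense(north) => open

! 2. push(north) => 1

! 3. move(north) => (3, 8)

! 4. sense(north) => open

! 5. push(north) => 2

! 6. move(north) => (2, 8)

! 7. sense(north) => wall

! 8. sense(west) => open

! 9. push(west) => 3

! 10. move(west) => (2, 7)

! 11. sense(north) => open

! 12. push(north) => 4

! 13. move(north) => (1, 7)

! 14. sense(north) => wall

! 15. sense(west) => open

! 16. push(west) => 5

! 17. move(west) => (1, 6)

! 18. sense(north) => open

! 19. push(north) => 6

! 20. move(north) => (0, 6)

! 21. sense(west) => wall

! 22. pop() => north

! 23. move(south) => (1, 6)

! 24. sense(south) => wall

! 25. sense(west) => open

! 26. push(west) => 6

! 27. move(west) => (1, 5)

! 28. sense(south) => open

! 29. push(south) => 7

! 30. move(south) => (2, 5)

! 31. sense(south) => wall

! 32. sense(west) => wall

! 33. pop() => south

! 34. move(north) => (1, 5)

! 35. sense(west) => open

! 36. push(west) => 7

! 37. move(west) => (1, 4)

! 38. sense(north) => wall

! 39. sense(west) => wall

! 40. pop() => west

! 41. move(east) => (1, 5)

! 42. pop() => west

! 43. move(east) => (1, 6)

! 44. pop() => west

! 45. move(east) => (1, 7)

! 46. pop() => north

! 47. move(south) => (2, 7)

! 48. sense(south) => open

! 49. push(south) => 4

! 50. move(south) => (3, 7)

! 51. sense(south) => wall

! 52. sense(west) => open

! 53. push(west) => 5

! 54. move(west) => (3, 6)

! 55. sense(south) => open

! 56. push(south) => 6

! 57. move(south) => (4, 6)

! 58. sense(west) => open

! 59. push(west) => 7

! 60. move(west) => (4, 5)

! 61. sense(west) => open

! 62. push(west) => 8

! 63. move(west) => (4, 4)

! 64. sense(north) => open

! 65. push(north) => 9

! 66. move(north) => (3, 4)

! 67. sense(west) => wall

! 68. pop() => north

! 69. move(south) => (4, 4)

! 70. sense(west) => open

! 71. push(west) => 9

! 72. move(west) => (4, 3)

! 73. sense(west) => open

! 74. push(west) => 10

! 75. move(west) => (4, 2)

! 76. sense(north) => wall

! 77. sense(west) => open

! 78. push(west) => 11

! 79. move(west) => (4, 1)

! 80. sense(north) => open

! 81. push(north) => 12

! 82. move(north) => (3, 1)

! 83. sense(north) => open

! 84. push(north) => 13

! 85. move(north) => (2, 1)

! 86. sense(north) => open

! 87. push(north) => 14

! 88. move(north) => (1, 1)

! 89. sense(north) => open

! 90. push(north) => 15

! 91. move(north) => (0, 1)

! 92. sense(east) => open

! 93. push(east) => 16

! 94. move(east) => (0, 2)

! 95. sense(east) => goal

! 96. move(east) => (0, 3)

Answer: (0, 3)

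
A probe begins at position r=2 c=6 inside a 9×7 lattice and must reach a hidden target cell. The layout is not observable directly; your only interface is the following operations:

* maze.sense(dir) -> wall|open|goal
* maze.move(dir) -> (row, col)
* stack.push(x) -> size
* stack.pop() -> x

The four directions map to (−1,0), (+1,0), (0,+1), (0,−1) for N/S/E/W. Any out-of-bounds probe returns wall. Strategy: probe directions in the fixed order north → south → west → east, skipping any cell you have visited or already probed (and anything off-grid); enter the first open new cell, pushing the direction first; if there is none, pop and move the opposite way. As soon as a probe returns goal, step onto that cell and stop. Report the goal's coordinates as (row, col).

CALL maze.sense[dir→north]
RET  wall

CALL maze.sense[dir→south]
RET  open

CALL stack.push[x→south]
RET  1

CALL maze.move[dir→south]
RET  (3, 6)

CALL maze.sense[dir→south]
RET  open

CALL stack.push[x→south]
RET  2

CALL maze.move[dir→south]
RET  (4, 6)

CALL maze.sense[dir→south]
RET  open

CALL stack.push[x→south]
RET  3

CALL maze.move[dir→south]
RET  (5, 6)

CALL maze.sense[dir→south]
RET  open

CALL stack.push[x→south]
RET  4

CALL maze.move[dir→south]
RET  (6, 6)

CALL maze.sense[dir→south]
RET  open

CALL stack.push[x→south]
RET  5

CALL maze.move[dir→south]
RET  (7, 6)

CALL maze.sense[dir→south]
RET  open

CALL stack.push[x→south]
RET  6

CALL maze.move[dir→south]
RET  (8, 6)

CALL maze.sense[dir→west]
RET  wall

CALL stack.pop[]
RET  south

CALL maze.move[dir→north]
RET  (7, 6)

CALL maze.sense[dir→west]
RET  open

CALL stack.push[x→west]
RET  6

CALL maze.move[dir→west]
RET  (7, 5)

CALL maze.sense[dir→north]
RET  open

CALL stack.push[x→north]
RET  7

CALL maze.move[dir→north]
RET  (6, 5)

CALL maze.sense[dir→north]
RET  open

CALL stack.push[x→north]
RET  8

CALL maze.move[dir→north]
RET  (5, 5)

CALL maze.sense[dir→north]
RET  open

CALL stack.push[x→north]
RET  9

CALL maze.move[dir→north]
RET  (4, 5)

CALL maze.sense[dir→north]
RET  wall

CALL maze.sense[dir→west]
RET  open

CALL stack.push[x→west]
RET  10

CALL maze.move[dir→west]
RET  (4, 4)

CALL maze.sense[dir→north]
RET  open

CALL stack.push[x→north]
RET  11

CALL maze.move[dir→north]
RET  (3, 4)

CALL maze.sense[dir→north]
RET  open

CALL stack.push[x→north]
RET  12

CALL maze.move[dir→north]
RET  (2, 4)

CALL maze.sense[dir→north]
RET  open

CALL stack.push[x→north]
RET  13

CALL maze.move[dir→north]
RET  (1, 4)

CALL maze.sense[dir→north]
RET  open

CALL stack.push[x→north]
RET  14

CALL maze.move[dir→north]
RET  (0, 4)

CALL maze.sense[dir→west]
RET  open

CALL stack.push[x→west]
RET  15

CALL maze.move[dir→west]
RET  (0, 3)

CALL maze.sense[dir→south]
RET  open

CALL stack.push[x→south]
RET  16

CALL maze.move[dir→south]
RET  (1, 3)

CALL maze.sense[dir→south]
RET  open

CALL stack.push[x→south]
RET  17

CALL maze.move[dir→south]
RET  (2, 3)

CALL maze.sense[dir→south]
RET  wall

CALL maze.sense[dir→west]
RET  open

CALL stack.push[x→west]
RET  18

CALL maze.move[dir→west]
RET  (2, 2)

CALL maze.sense[dir→north]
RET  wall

CALL maze.sense[dir→south]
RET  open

CALL stack.push[x→south]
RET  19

CALL maze.move[dir→south]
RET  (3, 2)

CALL maze.sense[dir→south]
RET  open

CALL stack.push[x→south]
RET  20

CALL maze.move[dir→south]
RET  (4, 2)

CALL maze.sense[dir→south]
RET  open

CALL stack.push[x→south]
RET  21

CALL maze.move[dir→south]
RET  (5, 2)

CALL maze.sense[dir→south]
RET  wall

CALL maze.sense[dir→west]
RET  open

CALL stack.push[x→west]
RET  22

CALL maze.move[dir→west]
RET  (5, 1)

CALL maze.sense[dir→north]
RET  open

CALL stack.push[x→north]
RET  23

CALL maze.move[dir→north]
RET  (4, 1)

CALL maze.sense[dir→north]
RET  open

CALL stack.push[x→north]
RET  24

CALL maze.move[dir→north]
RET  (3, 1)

CALL maze.sense[dir→north]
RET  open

CALL stack.push[x→north]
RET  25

CALL maze.move[dir→north]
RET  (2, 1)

CALL maze.sense[dir→north]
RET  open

CALL stack.push[x→north]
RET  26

CALL maze.move[dir→north]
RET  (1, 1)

CALL maze.sense[dir→north]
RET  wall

CALL maze.sense[dir→west]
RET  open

CALL stack.push[x→west]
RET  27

CALL maze.move[dir→west]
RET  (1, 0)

CALL maze.sense[dir→north]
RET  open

CALL stack.push[x→north]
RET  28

CALL maze.move[dir→north]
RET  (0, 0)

CALL stack.pop[]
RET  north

CALL maze.move[dir→south]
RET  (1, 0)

CALL maze.sense[dir→south]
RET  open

CALL stack.push[x→south]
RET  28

CALL maze.move[dir→south]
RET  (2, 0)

CALL maze.sense[dir→south]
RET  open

CALL stack.push[x→south]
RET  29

CALL maze.move[dir→south]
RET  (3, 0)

CALL maze.sense[dir→south]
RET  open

CALL stack.push[x→south]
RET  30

CALL maze.move[dir→south]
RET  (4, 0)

CALL maze.sense[dir→south]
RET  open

CALL stack.push[x→south]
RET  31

CALL maze.move[dir→south]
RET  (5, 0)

CALL maze.sense[dir→south]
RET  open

CALL stack.push[x→south]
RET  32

CALL maze.move[dir→south]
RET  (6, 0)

CALL maze.sense[dir→south]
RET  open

CALL stack.push[x→south]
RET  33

CALL maze.move[dir→south]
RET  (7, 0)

CALL maze.sense[dir→south]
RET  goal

CALL maze.move[dir→south]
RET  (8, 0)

Answer: (8, 0)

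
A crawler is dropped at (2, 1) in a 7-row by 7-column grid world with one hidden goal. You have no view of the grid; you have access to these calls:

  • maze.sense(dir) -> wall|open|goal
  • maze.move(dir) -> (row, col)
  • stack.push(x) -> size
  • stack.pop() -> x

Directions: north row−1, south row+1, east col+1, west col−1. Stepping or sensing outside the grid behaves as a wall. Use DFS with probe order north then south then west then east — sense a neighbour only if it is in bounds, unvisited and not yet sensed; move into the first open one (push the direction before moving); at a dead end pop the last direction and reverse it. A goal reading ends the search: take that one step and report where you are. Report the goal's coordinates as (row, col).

> maze.sense dir: north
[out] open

> stack.push x: north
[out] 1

> maze.move dir: north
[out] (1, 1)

> maze.sense dir: north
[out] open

> stack.push x: north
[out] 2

> maze.move dir: north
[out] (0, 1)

> maze.sense dir: west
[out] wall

> maze.sense dir: east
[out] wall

> stack.pop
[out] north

> maze.move dir: south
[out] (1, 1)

> maze.sense dir: west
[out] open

> stack.push x: west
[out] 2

> maze.move dir: west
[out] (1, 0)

> maze.sense dir: south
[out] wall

> stack.pop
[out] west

> maze.move dir: east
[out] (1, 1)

> maze.sense dir: east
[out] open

> stack.push x: east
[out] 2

> maze.move dir: east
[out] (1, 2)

> maze.sense dir: south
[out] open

> stack.push x: south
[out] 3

> maze.move dir: south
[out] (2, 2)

> maze.sense dir: south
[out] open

> stack.push x: south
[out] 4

> maze.move dir: south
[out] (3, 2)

> maze.sense dir: south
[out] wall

> maze.sense dir: west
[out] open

> stack.push x: west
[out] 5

> maze.move dir: west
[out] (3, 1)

> maze.sense dir: south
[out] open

> stack.push x: south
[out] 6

> maze.move dir: south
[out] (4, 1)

> maze.sense dir: south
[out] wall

> maze.sense dir: west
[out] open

> stack.push x: west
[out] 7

> maze.move dir: west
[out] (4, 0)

> maze.sense dir: north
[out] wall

> maze.sense dir: south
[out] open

> stack.push x: south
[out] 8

> maze.move dir: south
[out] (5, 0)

> maze.sense dir: south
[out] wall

> stack.pop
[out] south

> maze.move dir: north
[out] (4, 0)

> stack.pop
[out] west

> maze.move dir: east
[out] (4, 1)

> stack.pop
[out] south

> maze.move dir: north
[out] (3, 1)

> stack.pop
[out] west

> maze.move dir: east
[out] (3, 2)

> maze.sense dir: east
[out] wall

> stack.pop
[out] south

> maze.move dir: north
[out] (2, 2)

> maze.sense dir: east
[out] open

> stack.push x: east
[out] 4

> maze.move dir: east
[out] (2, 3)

> maze.sense dir: north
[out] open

> stack.push x: north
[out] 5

> maze.move dir: north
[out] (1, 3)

> maze.sense dir: north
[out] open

> stack.push x: north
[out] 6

> maze.move dir: north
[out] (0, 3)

> maze.sense dir: east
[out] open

> stack.push x: east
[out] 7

> maze.move dir: east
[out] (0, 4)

> maze.sense dir: south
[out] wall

> maze.sense dir: east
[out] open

> stack.push x: east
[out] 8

> maze.move dir: east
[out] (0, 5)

> maze.sense dir: south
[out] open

> stack.push x: south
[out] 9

> maze.move dir: south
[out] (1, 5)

> maze.sense dir: south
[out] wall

> maze.sense dir: east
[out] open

> stack.push x: east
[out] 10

> maze.move dir: east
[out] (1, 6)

> maze.sense dir: north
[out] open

> stack.push x: north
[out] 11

> maze.move dir: north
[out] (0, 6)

> stack.pop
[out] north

> maze.move dir: south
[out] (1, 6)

> maze.sense dir: south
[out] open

> stack.push x: south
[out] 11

> maze.move dir: south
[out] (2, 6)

> maze.sense dir: south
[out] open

> stack.push x: south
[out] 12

> maze.move dir: south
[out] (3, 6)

> maze.sense dir: south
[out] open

> stack.push x: south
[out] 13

> maze.move dir: south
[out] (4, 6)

> maze.sense dir: south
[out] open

> stack.push x: south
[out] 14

> maze.move dir: south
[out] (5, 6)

> maze.sense dir: south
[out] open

> stack.push x: south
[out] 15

> maze.move dir: south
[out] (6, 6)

> maze.sense dir: west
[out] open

> stack.push x: west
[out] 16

> maze.move dir: west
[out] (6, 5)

> maze.sense dir: north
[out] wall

> maze.sense dir: west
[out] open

> stack.push x: west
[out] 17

> maze.move dir: west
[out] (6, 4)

> maze.sense dir: north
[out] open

> stack.push x: north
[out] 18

> maze.move dir: north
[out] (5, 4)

> maze.sense dir: north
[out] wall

> maze.sense dir: west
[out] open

> stack.push x: west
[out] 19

> maze.move dir: west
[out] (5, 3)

> maze.sense dir: north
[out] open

> stack.push x: north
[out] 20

> maze.move dir: north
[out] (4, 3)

> stack.pop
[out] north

> maze.move dir: south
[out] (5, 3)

> maze.sense dir: south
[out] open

> stack.push x: south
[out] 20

> maze.move dir: south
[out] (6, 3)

> maze.sense dir: west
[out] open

> stack.push x: west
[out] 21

> maze.move dir: west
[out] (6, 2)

> maze.sense dir: north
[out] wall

> maze.sense dir: west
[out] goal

> maze.move dir: west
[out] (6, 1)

Answer: (6, 1)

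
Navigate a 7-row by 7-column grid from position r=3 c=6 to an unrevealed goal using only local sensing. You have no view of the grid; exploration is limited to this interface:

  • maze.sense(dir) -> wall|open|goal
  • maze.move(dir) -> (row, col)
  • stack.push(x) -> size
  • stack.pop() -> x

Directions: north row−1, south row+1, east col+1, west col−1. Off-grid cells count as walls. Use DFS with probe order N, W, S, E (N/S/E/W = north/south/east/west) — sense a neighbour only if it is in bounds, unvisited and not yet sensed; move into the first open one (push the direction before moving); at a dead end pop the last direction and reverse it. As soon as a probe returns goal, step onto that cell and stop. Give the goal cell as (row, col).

-- 1. maze.sense(north) ~> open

-- 2. stack.push(north) ~> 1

-- 3. maze.move(north) ~> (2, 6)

-- 4. maze.sense(north) ~> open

-- 5. stack.push(north) ~> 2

-- 6. maze.move(north) ~> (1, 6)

-- 7. maze.sense(north) ~> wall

-- 8. maze.sense(west) ~> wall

-- 9. stack.pop() ~> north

-- 10. maze.move(south) ~> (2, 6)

-- 11. maze.sense(west) ~> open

-- 12. stack.push(west) ~> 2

-- 13. maze.move(west) ~> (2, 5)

-- 14. maze.sense(west) ~> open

-- 15. stack.push(west) ~> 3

-- 16. maze.move(west) ~> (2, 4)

-- 17. maze.sense(north) ~> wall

-- 18. maze.sense(west) ~> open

-- 19. stack.push(west) ~> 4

-- 20. maze.move(west) ~> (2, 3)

-- 21. maze.sense(north) ~> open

-- 22. stack.push(north) ~> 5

-- 23. maze.move(north) ~> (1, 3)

-- 24. maze.sense(north) ~> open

-- 25. stack.push(north) ~> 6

-- 26. maze.move(north) ~> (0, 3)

-- 27. maze.sense(west) ~> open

-- 28. stack.push(west) ~> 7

-- 29. maze.move(west) ~> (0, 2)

-- 30. maze.sense(west) ~> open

-- 31. stack.push(west) ~> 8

-- 32. maze.move(west) ~> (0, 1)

-- 33. maze.sense(west) ~> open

-- 34. stack.push(west) ~> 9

-- 35. maze.move(west) ~> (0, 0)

-- 36. maze.sense(south) ~> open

-- 37. stack.push(south) ~> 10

-- 38. maze.move(south) ~> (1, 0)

-- 39. maze.sense(south) ~> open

-- 40. stack.push(south) ~> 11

-- 41. maze.move(south) ~> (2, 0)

-- 42. maze.sense(south) ~> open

-- 43. stack.push(south) ~> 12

-- 44. maze.move(south) ~> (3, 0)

-- 45. maze.sense(south) ~> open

-- 46. stack.push(south) ~> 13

-- 47. maze.move(south) ~> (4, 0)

-- 48. maze.sense(south) ~> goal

-- 49. maze.move(south) ~> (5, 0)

Answer: (5, 0)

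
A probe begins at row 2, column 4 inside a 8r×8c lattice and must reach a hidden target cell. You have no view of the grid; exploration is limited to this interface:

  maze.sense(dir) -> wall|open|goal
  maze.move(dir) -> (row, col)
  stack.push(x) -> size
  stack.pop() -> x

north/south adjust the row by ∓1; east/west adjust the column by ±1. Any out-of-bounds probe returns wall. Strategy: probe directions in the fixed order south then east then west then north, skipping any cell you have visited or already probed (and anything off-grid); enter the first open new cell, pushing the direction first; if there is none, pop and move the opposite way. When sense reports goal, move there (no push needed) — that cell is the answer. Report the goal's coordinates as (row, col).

I run maze.sense using south, : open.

Then stack.push using south, : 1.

Next I call maze.move using south, : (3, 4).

I call maze.sense using south, yielding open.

I run stack.push using south, — result: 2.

I invoke maze.move using south, which returns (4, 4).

Then maze.sense using south, yielding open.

I call stack.push using south, and observe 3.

Calling maze.move using south, giving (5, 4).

Calling maze.sense using south, which returns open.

Using stack.push using south, — result: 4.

Using maze.move using south, and see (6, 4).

I invoke maze.sense using south, giving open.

I invoke stack.push using south, and get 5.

I run maze.move using south, and observe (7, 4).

I use maze.sense using east, → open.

Then stack.push using east, → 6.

I invoke maze.move using east, which returns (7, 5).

I call maze.sense using east, yielding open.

Invoking stack.push using east, and observe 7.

Calling maze.move using east, → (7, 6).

Using maze.sense using east, yielding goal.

I call maze.move using east, — result: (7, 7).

Answer: (7, 7)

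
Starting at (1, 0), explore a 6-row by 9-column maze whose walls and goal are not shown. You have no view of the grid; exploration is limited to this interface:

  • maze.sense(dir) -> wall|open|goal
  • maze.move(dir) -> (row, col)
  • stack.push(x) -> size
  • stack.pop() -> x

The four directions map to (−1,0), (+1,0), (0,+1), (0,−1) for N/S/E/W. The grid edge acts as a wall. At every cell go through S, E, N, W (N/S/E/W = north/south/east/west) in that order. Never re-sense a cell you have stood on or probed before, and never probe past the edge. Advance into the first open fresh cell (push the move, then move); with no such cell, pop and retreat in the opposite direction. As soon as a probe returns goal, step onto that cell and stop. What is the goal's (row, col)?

Using maze.sense(dir→south), → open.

Calling stack.push(x→south), and see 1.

I try maze.move(dir→south), and observe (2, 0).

I use maze.sense(dir→south), → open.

I try stack.push(x→south), : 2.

Calling maze.move(dir→south), : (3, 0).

Invoking maze.sense(dir→south), which returns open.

Now I run stack.push(x→south), and observe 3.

I call maze.move(dir→south), and see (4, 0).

Then maze.sense(dir→south), giving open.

Calling stack.push(x→south), giving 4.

I invoke maze.move(dir→south), and see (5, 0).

Now I run maze.sense(dir→east), and see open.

I use stack.push(x→east), which returns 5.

I try maze.move(dir→east), → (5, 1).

Next I call maze.sense(dir→east), which returns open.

I run stack.push(x→east), and observe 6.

Invoking maze.move(dir→east), giving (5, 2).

I call maze.sense(dir→east), — result: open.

Calling stack.push(x→east), giving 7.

Next I call maze.move(dir→east), : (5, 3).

I invoke maze.sense(dir→east), → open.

I call stack.push(x→east), yielding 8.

I run maze.move(dir→east), yielding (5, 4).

Then maze.sense(dir→east), and get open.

Calling stack.push(x→east), and get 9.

I use maze.move(dir→east), : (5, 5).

Calling maze.sense(dir→east), giving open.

Now I run stack.push(x→east), — result: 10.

Then maze.move(dir→east), — result: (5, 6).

Invoking maze.sense(dir→east), and observe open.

Then stack.push(x→east), yielding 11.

Calling maze.move(dir→east), yielding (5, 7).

I use maze.sense(dir→east), and see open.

Calling stack.push(x→east), yielding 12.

Invoking maze.move(dir→east), and observe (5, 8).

I run maze.sense(dir→north), yielding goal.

Invoking maze.move(dir→north), which returns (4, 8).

Answer: (4, 8)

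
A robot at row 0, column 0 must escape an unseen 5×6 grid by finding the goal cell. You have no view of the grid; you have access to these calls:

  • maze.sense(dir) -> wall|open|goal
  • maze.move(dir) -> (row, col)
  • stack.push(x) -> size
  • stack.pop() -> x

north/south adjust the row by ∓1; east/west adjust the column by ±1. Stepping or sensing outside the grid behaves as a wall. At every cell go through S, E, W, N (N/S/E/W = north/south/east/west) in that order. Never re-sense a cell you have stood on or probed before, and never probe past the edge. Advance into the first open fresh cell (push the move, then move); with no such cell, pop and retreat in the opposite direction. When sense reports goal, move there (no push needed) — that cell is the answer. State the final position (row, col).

> maze.sense south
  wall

> maze.sense east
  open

> stack.push east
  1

> maze.move east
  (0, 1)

> maze.sense south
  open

> stack.push south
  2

> maze.move south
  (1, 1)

> maze.sense south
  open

> stack.push south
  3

> maze.move south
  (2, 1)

> maze.sense south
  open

> stack.push south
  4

> maze.move south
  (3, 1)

> maze.sense south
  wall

> maze.sense east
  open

> stack.push east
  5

> maze.move east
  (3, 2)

> maze.sense south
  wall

> maze.sense east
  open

> stack.push east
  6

> maze.move east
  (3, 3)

> maze.sense south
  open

> stack.push south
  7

> maze.move south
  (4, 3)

> maze.sense east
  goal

> maze.move east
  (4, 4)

Answer: (4, 4)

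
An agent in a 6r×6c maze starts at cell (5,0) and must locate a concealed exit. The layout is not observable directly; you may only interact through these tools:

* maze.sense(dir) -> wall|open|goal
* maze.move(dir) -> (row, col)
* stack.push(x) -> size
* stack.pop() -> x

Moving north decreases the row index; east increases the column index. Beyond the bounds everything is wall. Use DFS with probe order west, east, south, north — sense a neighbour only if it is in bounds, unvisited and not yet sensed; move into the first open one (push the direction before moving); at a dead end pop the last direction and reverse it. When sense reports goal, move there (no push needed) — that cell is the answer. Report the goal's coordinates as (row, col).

I try sense(dir→east), giving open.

I invoke push(x→east), and see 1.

I call move(dir→east), yielding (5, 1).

Next I call sense(dir→east), and get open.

I use push(x→east), giving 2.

I call move(dir→east), giving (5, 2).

Invoking sense(dir→east), : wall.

Now I run sense(dir→north), giving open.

I call push(x→north), → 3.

I use move(dir→north), and see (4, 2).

I call sense(dir→west), and observe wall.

Invoking sense(dir→east), giving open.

Invoking push(x→east), and see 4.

I run move(dir→east), : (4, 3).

Invoking sense(dir→east), giving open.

Invoking push(x→east), — result: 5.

Invoking move(dir→east), yielding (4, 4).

I run sense(dir→east), and observe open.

Calling push(x→east), — result: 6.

Invoking move(dir→east), yielding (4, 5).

Then sense(dir→south), and observe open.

Calling push(x→south), and observe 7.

I call move(dir→south), which returns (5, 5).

Calling sense(dir→west), and see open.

I invoke push(x→west), — result: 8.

Using move(dir→west), → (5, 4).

I call pop, and see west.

I invoke move(dir→east), giving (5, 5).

I run pop, → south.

Calling move(dir→north), and get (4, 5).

I call sense(dir→north), which returns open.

Next I call push(x→north), — result: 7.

I call move(dir→north), and get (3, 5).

I call sense(dir→west), which returns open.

Then push(x→west), which returns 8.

Now I run move(dir→west), → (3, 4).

I call sense(dir→west), : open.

Now I run push(x→west), and get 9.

I use move(dir→west), → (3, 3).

I try sense(dir→west), — result: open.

I call push(x→west), and observe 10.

Next I call move(dir→west), : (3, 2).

I call sense(dir→west), : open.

I run push(x→west), giving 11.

I call move(dir→west), : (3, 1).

Invoking sense(dir→west), and see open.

Then push(x→west), : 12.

I try move(dir→west), and see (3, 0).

Now I run sense(dir→south), and observe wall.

I run sense(dir→north), : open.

Invoking push(x→north), : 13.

Invoking move(dir→north), → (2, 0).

I run sense(dir→east), — result: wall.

Then sense(dir→north), and see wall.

Using pop(), — result: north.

I try move(dir→south), and get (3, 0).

I invoke pop, which returns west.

I call move(dir→east), giving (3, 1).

I invoke pop, and observe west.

I invoke move(dir→east), giving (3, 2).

Using sense(dir→north), and observe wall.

I run pop(), yielding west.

Using move(dir→east), → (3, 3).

I invoke sense(dir→north), → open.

I use push(x→north), giving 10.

Using move(dir→north), and observe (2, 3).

I run sense(dir→east), and get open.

I use push(x→east), → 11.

Now I run move(dir→east), which returns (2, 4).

Next I call sense(dir→east), yielding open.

Then push(x→east), and observe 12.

I call move(dir→east), → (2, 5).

Next I call sense(dir→north), → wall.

Now I run pop(), — result: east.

I try move(dir→west), : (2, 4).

I invoke sense(dir→north), — result: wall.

I use pop, : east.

I try move(dir→west), yielding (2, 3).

Invoking sense(dir→north), giving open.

I call push(x→north), : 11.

Now I run move(dir→north), and observe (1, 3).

I use sense(dir→west), and get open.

Invoking push(x→west), giving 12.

I run move(dir→west), : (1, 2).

I invoke sense(dir→west), yielding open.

I run push(x→west), → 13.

I call move(dir→west), : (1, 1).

Calling sense(dir→north), giving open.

I try push(x→north), → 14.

Then move(dir→north), → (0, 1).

Then sense(dir→west), and see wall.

Invoking sense(dir→east), yielding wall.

Using pop, which returns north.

I use move(dir→south), and see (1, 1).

I try pop(), yielding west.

Invoking move(dir→east), : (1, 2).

Invoking pop(), which returns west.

Then move(dir→east), → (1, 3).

Then sense(dir→north), yielding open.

I invoke push(x→north), and get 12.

I try move(dir→north), and see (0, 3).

I invoke sense(dir→east), and observe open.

Next I call push(x→east), giving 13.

Calling move(dir→east), giving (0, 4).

Using sense(dir→east), and see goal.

I call move(dir→east), : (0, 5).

Answer: (0, 5)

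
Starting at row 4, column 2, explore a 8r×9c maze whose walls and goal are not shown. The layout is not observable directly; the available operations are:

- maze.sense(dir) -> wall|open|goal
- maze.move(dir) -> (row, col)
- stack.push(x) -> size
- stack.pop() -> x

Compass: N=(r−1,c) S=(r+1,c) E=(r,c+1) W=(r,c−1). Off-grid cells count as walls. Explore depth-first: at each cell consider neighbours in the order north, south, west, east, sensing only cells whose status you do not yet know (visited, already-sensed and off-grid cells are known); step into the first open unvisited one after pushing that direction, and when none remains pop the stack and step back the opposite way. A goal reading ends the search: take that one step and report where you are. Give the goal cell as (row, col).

# 1. sense(dir='north') => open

# 2. push(x='north') => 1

# 3. move(dir='north') => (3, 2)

# 4. sense(dir='north') => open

# 5. push(x='north') => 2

# 6. move(dir='north') => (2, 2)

# 7. sense(dir='north') => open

# 8. push(x='north') => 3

# 9. move(dir='north') => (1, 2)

# 10. sense(dir='north') => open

# 11. push(x='north') => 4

# 12. move(dir='north') => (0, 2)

# 13. sense(dir='west') => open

# 14. push(x='west') => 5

# 15. move(dir='west') => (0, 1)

# 16. sense(dir='south') => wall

# 17. sense(dir='west') => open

# 18. push(x='west') => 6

# 19. move(dir='west') => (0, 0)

# 20. sense(dir='south') => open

# 21. push(x='south') => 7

# 22. move(dir='south') => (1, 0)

# 23. sense(dir='south') => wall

# 24. pop() => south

# 25. move(dir='north') => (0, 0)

# 26. pop() => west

# 27. move(dir='east') => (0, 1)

# 28. pop() => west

# 29. move(dir='east') => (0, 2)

# 30. sense(dir='east') => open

# 31. push(x='east') => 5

# 32. move(dir='east') => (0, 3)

# 33. sense(dir='south') => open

# 34. push(x='south') => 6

# 35. move(dir='south') => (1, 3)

# 36. sense(dir='south') => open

# 37. push(x='south') => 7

# 38. move(dir='south') => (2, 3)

# 39. sense(dir='south') => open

# 40. push(x='south') => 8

# 41. move(dir='south') => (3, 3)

# 42. sense(dir='south') => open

# 43. push(x='south') => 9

# 44. move(dir='south') => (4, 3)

# 45. sense(dir='south') => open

# 46. push(x='south') => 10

# 47. move(dir='south') => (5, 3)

# 48. sense(dir='south') => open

# 49. push(x='south') => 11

# 50. move(dir='south') => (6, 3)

# 51. sense(dir='south') => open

# 52. push(x='south') => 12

# 53. move(dir='south') => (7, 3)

# 54. sense(dir='west') => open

# 55. push(x='west') => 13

# 56. move(dir='west') => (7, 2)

# 57. sense(dir='north') => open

# 58. push(x='north') => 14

# 59. move(dir='north') => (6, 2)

# 60. sense(dir='north') => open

# 61. push(x='north') => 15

# 62. move(dir='north') => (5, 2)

# 63. sense(dir='west') => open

# 64. push(x='west') => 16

# 65. move(dir='west') => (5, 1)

# 66. sense(dir='north') => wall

# 67. sense(dir='south') => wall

# 68. sense(dir='west') => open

# 69. push(x='west') => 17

# 70. move(dir='west') => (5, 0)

# 71. sense(dir='north') => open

# 72. push(x='north') => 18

# 73. move(dir='north') => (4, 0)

# 74. sense(dir='north') => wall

# 75. pop() => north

# 76. move(dir='south') => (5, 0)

# 77. sense(dir='south') => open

# 78. push(x='south') => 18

# 79. move(dir='south') => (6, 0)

# 80. sense(dir='south') => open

# 81. push(x='south') => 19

# 82. move(dir='south') => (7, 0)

# 83. sense(dir='east') => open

# 84. push(x='east') => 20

# 85. move(dir='east') => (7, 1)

# 86. pop() => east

# 87. move(dir='west') => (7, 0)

# 88. pop() => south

# 89. move(dir='north') => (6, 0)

# 90. pop() => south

# 91. move(dir='north') => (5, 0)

# 92. pop() => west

# 93. move(dir='east') => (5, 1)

# 94. pop() => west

# 95. move(dir='east') => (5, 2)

# 96. pop() => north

# 97. move(dir='south') => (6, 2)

# 98. pop() => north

# 99. move(dir='south') => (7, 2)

# 100. pop() => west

# 101. move(dir='east') => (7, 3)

# 102. sense(dir='east') => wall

# 103. pop() => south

# 104. move(dir='north') => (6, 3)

# 105. sense(dir='east') => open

# 106. push(x='east') => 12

# 107. move(dir='east') => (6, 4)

# 108. sense(dir='north') => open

# 109. push(x='north') => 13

# 110. move(dir='north') => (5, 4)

# 111. sense(dir='north') => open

# 112. push(x='north') => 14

# 113. move(dir='north') => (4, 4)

# 114. sense(dir='north') => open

# 115. push(x='north') => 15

# 116. move(dir='north') => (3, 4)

# 117. sense(dir='north') => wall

# 118. sense(dir='east') => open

# 119. push(x='east') => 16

# 120. move(dir='east') => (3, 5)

# 121. sense(dir='north') => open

# 122. push(x='north') => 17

# 123. move(dir='north') => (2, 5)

# 124. sense(dir='north') => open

# 125. push(x='north') => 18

# 126. move(dir='north') => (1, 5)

# 127. sense(dir='north') => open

# 128. push(x='north') => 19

# 129. move(dir='north') => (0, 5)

# 130. sense(dir='west') => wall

# 131. sense(dir='east') => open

# 132. push(x='east') => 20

# 133. move(dir='east') => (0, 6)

# 134. sense(dir='south') => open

# 135. push(x='south') => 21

# 136. move(dir='south') => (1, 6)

# 137. sense(dir='south') => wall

# 138. sense(dir='east') => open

# 139. push(x='east') => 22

# 140. move(dir='east') => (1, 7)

# 141. sense(dir='north') => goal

# 142. move(dir='north') => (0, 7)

Answer: (0, 7)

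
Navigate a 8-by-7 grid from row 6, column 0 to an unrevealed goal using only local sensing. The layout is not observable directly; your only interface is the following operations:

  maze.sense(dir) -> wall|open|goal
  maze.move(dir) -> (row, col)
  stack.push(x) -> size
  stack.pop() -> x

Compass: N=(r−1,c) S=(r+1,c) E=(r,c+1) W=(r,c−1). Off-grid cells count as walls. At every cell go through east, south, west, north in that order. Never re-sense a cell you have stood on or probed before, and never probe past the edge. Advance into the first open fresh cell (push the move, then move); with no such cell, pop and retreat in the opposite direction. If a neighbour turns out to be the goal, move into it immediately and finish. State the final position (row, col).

Then sense using dir→east, and observe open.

Calling push using x→east, and see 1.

Invoking move using dir→east, : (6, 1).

I run sense using dir→east, → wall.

Next I call sense using dir→south, — result: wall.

Next I call sense using dir→north, and observe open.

Invoking push using x→north, : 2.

I use move using dir→north, : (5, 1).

Using sense using dir→east, → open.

Invoking push using x→east, and see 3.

Invoking move using dir→east, → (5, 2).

I try sense using dir→east, which returns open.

I try push using x→east, and see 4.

Next I call move using dir→east, which returns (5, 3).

Invoking sense using dir→east, → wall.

I invoke sense using dir→south, : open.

Calling push using x→south, and see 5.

Next I call move using dir→south, — result: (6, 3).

Next I call sense using dir→east, yielding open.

I run push using x→east, → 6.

I use move using dir→east, — result: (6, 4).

Then sense using dir→east, giving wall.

Now I run sense using dir→south, and observe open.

I invoke push using x→south, and get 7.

Next I call move using dir→south, : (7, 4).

Next I call sense using dir→east, — result: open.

Calling push using x→east, and observe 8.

Then move using dir→east, giving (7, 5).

Using sense using dir→east, which returns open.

I invoke push using x→east, — result: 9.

Now I run move using dir→east, which returns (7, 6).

Calling sense using dir→north, — result: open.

I try push using x→north, → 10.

I run move using dir→north, — result: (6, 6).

Invoking sense using dir→north, which returns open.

I run push using x→north, giving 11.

I try move using dir→north, and get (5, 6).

I invoke sense using dir→west, : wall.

I run sense using dir→north, : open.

I run push using x→north, which returns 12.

I call move using dir→north, → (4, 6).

Using sense using dir→west, and see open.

Calling push using x→west, and observe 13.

Calling move using dir→west, and observe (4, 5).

Next I call sense using dir→west, → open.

I run push using x→west, → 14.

Invoking move using dir→west, and observe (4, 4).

I run sense using dir→west, giving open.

I invoke push using x→west, : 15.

Now I run move using dir→west, : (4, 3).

Invoking sense using dir→west, and observe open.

I run push using x→west, and see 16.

Then move using dir→west, and get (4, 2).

Calling sense using dir→west, which returns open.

I invoke push using x→west, → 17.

Now I run move using dir→west, → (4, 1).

I call sense using dir→west, → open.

Calling push using x→west, giving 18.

Using move using dir→west, which returns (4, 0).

I call sense using dir→south, yielding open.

Using push using x→south, — result: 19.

Next I call move using dir→south, : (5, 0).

Then pop(), giving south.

Using move using dir→north, which returns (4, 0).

Next I call sense using dir→north, → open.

Next I call push using x→north, giving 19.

Then move using dir→north, and get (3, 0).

Calling sense using dir→east, : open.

I call push using x→east, which returns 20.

I try move using dir→east, — result: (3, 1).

I use sense using dir→east, : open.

Calling push using x→east, yielding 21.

Next I call move using dir→east, and see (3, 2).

Next I call sense using dir→east, and observe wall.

Then sense using dir→north, which returns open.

Calling push using x→north, which returns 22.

I use move using dir→north, and observe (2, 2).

Using sense using dir→east, : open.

I try push using x→east, yielding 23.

Calling move using dir→east, → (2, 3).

I call sense using dir→east, which returns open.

I call push using x→east, → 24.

Using move using dir→east, which returns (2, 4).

Next I call sense using dir→east, which returns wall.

I call sense using dir→south, giving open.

I invoke push using x→south, which returns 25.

I run move using dir→south, which returns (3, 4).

I invoke sense using dir→east, giving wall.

I invoke pop(), and get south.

Invoking move using dir→north, and get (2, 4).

I run sense using dir→north, and observe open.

Invoking push using x→north, yielding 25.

Now I run move using dir→north, — result: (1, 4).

I use sense using dir→east, and observe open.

Invoking push using x→east, which returns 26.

I call move using dir→east, — result: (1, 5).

I invoke sense using dir→east, and observe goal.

I run move using dir→east, yielding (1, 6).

Answer: (1, 6)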